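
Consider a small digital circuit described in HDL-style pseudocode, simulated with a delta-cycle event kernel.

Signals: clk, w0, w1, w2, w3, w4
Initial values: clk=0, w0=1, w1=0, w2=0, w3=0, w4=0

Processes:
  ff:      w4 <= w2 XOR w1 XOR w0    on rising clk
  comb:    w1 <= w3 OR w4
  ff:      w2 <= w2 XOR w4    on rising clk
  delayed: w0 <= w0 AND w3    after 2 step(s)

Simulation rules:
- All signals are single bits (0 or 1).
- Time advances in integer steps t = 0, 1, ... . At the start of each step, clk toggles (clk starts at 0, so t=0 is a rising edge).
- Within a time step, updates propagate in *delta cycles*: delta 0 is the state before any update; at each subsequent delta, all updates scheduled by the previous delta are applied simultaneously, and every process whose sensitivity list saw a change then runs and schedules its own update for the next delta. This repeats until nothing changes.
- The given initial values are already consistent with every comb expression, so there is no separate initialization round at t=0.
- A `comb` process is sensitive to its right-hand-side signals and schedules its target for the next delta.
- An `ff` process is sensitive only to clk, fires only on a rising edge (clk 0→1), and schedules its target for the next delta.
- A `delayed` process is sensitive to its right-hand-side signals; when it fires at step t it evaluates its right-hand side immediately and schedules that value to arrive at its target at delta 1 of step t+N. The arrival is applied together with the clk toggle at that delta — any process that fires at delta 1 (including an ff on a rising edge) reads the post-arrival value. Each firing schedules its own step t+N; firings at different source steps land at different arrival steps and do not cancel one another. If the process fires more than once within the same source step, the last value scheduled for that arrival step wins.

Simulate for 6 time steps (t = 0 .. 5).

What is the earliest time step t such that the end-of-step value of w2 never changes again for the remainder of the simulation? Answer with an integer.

t0.Δ0 w2=0 w4=0 w1=0 clk=0 w0=1 w3=0
t0.Δ1 w2=0 w4=0 w1=0 clk=1 w0=1 w3=0
t0.Δ2 w2=0 w4=1 w1=0 clk=1 w0=1 w3=0
t0.Δ3 w2=0 w4=1 w1=1 clk=1 w0=1 w3=0
t1.Δ0 w2=0 w4=1 w1=1 clk=1 w0=1 w3=0
t1.Δ1 w2=0 w4=1 w1=1 clk=0 w0=1 w3=0
t2.Δ0 w2=0 w4=1 w1=1 clk=0 w0=1 w3=0
t2.Δ1 w2=0 w4=1 w1=1 clk=1 w0=1 w3=0
t2.Δ2 w2=1 w4=0 w1=1 clk=1 w0=1 w3=0
t2.Δ3 w2=1 w4=0 w1=0 clk=1 w0=1 w3=0
t3.Δ0 w2=1 w4=0 w1=0 clk=1 w0=1 w3=0
t3.Δ1 w2=1 w4=0 w1=0 clk=0 w0=1 w3=0
t4.Δ0 w2=1 w4=0 w1=0 clk=0 w0=1 w3=0
t4.Δ1 w2=1 w4=0 w1=0 clk=1 w0=1 w3=0
t5.Δ0 w2=1 w4=0 w1=0 clk=1 w0=1 w3=0
t5.Δ1 w2=1 w4=0 w1=0 clk=0 w0=1 w3=0

2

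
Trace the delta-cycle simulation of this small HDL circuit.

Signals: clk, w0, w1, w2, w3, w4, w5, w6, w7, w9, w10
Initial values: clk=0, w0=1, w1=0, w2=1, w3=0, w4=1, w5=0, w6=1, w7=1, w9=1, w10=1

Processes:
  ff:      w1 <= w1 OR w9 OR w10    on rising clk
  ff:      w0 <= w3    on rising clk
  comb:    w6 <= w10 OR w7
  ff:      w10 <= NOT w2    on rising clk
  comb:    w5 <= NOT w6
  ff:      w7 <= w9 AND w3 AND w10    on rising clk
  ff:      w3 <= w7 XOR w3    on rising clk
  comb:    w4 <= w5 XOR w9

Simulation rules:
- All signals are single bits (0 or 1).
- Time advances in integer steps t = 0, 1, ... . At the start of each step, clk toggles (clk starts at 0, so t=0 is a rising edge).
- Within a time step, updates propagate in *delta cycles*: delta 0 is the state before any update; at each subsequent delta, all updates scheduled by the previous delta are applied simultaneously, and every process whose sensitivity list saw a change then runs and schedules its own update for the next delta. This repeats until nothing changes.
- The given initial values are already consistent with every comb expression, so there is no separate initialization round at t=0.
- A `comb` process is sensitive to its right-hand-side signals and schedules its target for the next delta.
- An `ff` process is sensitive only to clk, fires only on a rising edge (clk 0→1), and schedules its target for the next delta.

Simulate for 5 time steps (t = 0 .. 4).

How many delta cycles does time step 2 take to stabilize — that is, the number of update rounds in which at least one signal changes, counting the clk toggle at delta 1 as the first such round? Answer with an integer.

2

t=0 Δ0: w7=1 w0=1 clk=0 w9=1 w6=1 w10=1 w1=0 w4=1 w5=0 w2=1 w3=0
  Δ1: clk:0→1
  Δ2: w7:1→0, w0:1→0, w10:1→0, w1:0→1, w3:0→1
  Δ3: w6:1→0
  Δ4: w5:0→1
  Δ5: w4:1→0
  (5Δ to stable)
t=1 Δ0: w7=0 w0=0 clk=1 w9=1 w6=0 w10=0 w1=1 w4=0 w5=1 w2=1 w3=1
  Δ1: clk:1→0
  (1Δ to stable)
t=2 Δ0: w7=0 w0=0 clk=0 w9=1 w6=0 w10=0 w1=1 w4=0 w5=1 w2=1 w3=1
  Δ1: clk:0→1
  Δ2: w0:0→1
  (2Δ to stable)
t=3 Δ0: w7=0 w0=1 clk=1 w9=1 w6=0 w10=0 w1=1 w4=0 w5=1 w2=1 w3=1
  Δ1: clk:1→0
  (1Δ to stable)
t=4 Δ0: w7=0 w0=1 clk=0 w9=1 w6=0 w10=0 w1=1 w4=0 w5=1 w2=1 w3=1
  Δ1: clk:0→1
  (1Δ to stable)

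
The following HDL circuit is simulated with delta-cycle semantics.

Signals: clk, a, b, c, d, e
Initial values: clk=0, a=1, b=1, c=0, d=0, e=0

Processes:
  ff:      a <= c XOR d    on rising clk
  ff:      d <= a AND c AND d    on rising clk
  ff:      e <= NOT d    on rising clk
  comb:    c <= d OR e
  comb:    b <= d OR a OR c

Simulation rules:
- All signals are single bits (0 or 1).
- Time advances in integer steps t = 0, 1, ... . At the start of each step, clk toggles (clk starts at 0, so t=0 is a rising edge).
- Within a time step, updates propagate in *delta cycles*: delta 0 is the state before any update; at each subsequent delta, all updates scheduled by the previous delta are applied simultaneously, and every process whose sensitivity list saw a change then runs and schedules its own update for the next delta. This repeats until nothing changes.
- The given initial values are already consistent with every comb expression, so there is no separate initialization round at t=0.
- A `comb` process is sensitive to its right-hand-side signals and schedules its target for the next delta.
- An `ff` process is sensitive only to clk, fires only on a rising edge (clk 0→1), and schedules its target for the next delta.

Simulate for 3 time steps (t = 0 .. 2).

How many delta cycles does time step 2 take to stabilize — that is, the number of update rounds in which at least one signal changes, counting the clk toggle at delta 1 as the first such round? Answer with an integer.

2

t0.Δ0 clk=0 b=1 c=0 a=1 d=0 e=0
t0.Δ1 clk=1 b=1 c=0 a=1 d=0 e=0
t0.Δ2 clk=1 b=1 c=0 a=0 d=0 e=1
t0.Δ3 clk=1 b=0 c=1 a=0 d=0 e=1
t0.Δ4 clk=1 b=1 c=1 a=0 d=0 e=1
t1.Δ0 clk=1 b=1 c=1 a=0 d=0 e=1
t1.Δ1 clk=0 b=1 c=1 a=0 d=0 e=1
t2.Δ0 clk=0 b=1 c=1 a=0 d=0 e=1
t2.Δ1 clk=1 b=1 c=1 a=0 d=0 e=1
t2.Δ2 clk=1 b=1 c=1 a=1 d=0 e=1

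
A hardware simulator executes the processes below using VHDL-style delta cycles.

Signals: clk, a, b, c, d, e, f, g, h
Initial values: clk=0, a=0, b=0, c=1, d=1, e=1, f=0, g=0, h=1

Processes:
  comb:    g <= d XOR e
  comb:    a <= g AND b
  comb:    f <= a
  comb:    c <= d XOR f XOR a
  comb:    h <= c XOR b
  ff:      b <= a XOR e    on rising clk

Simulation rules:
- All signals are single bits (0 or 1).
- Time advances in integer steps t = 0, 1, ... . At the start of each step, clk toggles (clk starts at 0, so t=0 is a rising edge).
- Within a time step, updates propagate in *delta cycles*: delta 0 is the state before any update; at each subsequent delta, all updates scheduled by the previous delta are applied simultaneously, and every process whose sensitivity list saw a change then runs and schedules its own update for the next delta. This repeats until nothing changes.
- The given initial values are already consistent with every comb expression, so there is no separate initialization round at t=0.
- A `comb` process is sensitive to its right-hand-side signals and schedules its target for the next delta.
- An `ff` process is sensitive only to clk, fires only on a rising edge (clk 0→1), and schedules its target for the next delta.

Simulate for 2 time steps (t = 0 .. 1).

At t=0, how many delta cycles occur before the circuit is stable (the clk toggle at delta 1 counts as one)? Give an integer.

3

t=0 Δ0: g=0 b=0 d=1 clk=0 h=1 f=0 e=1 c=1 a=0
  Δ1: clk:0→1
  Δ2: b:0→1
  Δ3: h:1→0
  (3Δ to stable)
t=1 Δ0: g=0 b=1 d=1 clk=1 h=0 f=0 e=1 c=1 a=0
  Δ1: clk:1→0
  (1Δ to stable)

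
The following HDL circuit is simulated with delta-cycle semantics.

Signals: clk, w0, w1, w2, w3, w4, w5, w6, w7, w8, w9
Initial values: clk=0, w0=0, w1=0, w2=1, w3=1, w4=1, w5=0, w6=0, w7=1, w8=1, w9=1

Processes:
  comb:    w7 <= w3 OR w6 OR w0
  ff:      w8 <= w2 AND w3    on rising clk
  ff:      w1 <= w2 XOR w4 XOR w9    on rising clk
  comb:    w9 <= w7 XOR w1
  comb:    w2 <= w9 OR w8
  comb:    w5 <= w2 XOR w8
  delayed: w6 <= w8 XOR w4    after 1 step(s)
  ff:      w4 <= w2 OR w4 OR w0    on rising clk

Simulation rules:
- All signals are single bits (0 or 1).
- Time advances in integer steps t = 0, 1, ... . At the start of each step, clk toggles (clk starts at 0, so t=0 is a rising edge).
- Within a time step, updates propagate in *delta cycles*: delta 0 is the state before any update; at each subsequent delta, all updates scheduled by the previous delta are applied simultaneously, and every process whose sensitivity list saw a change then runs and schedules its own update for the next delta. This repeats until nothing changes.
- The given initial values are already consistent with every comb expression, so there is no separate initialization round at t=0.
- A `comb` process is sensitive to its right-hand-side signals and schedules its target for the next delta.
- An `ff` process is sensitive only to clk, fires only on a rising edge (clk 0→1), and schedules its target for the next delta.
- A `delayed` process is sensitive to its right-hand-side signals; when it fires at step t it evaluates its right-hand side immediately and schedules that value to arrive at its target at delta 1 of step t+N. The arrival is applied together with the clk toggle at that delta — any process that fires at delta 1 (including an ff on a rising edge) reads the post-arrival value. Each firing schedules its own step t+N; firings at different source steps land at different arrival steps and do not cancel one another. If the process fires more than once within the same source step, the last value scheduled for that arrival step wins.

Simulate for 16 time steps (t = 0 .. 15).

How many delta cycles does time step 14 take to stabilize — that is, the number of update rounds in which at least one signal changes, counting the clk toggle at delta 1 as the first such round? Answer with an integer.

3

t=0 Δ0: w6=0 w4=1 w8=1 w2=1 w5=0 w0=0 w3=1 w1=0 w7=1 w9=1 clk=0
  Δ1: clk:0→1
  Δ2: w1:0→1
  Δ3: w9:1→0
  (3Δ to stable)
t=1 Δ0: w6=0 w4=1 w8=1 w2=1 w5=0 w0=0 w3=1 w1=1 w7=1 w9=0 clk=1
  Δ1: clk:1→0
  (1Δ to stable)
t=2 Δ0: w6=0 w4=1 w8=1 w2=1 w5=0 w0=0 w3=1 w1=1 w7=1 w9=0 clk=0
  Δ1: clk:0→1
  Δ2: w1:1→0
  Δ3: w9:0→1
  (3Δ to stable)
t=3 Δ0: w6=0 w4=1 w8=1 w2=1 w5=0 w0=0 w3=1 w1=0 w7=1 w9=1 clk=1
  Δ1: clk:1→0
  (1Δ to stable)
t=4 Δ0: w6=0 w4=1 w8=1 w2=1 w5=0 w0=0 w3=1 w1=0 w7=1 w9=1 clk=0
  Δ1: clk:0→1
  Δ2: w1:0→1
  Δ3: w9:1→0
  (3Δ to stable)
t=5 Δ0: w6=0 w4=1 w8=1 w2=1 w5=0 w0=0 w3=1 w1=1 w7=1 w9=0 clk=1
  Δ1: clk:1→0
  (1Δ to stable)
t=6 Δ0: w6=0 w4=1 w8=1 w2=1 w5=0 w0=0 w3=1 w1=1 w7=1 w9=0 clk=0
  Δ1: clk:0→1
  Δ2: w1:1→0
  Δ3: w9:0→1
  (3Δ to stable)
t=7 Δ0: w6=0 w4=1 w8=1 w2=1 w5=0 w0=0 w3=1 w1=0 w7=1 w9=1 clk=1
  Δ1: clk:1→0
  (1Δ to stable)
t=8 Δ0: w6=0 w4=1 w8=1 w2=1 w5=0 w0=0 w3=1 w1=0 w7=1 w9=1 clk=0
  Δ1: clk:0→1
  Δ2: w1:0→1
  Δ3: w9:1→0
  (3Δ to stable)
t=9 Δ0: w6=0 w4=1 w8=1 w2=1 w5=0 w0=0 w3=1 w1=1 w7=1 w9=0 clk=1
  Δ1: clk:1→0
  (1Δ to stable)
t=10 Δ0: w6=0 w4=1 w8=1 w2=1 w5=0 w0=0 w3=1 w1=1 w7=1 w9=0 clk=0
  Δ1: clk:0→1
  Δ2: w1:1→0
  Δ3: w9:0→1
  (3Δ to stable)
t=11 Δ0: w6=0 w4=1 w8=1 w2=1 w5=0 w0=0 w3=1 w1=0 w7=1 w9=1 clk=1
  Δ1: clk:1→0
  (1Δ to stable)
t=12 Δ0: w6=0 w4=1 w8=1 w2=1 w5=0 w0=0 w3=1 w1=0 w7=1 w9=1 clk=0
  Δ1: clk:0→1
  Δ2: w1:0→1
  Δ3: w9:1→0
  (3Δ to stable)
t=13 Δ0: w6=0 w4=1 w8=1 w2=1 w5=0 w0=0 w3=1 w1=1 w7=1 w9=0 clk=1
  Δ1: clk:1→0
  (1Δ to stable)
t=14 Δ0: w6=0 w4=1 w8=1 w2=1 w5=0 w0=0 w3=1 w1=1 w7=1 w9=0 clk=0
  Δ1: clk:0→1
  Δ2: w1:1→0
  Δ3: w9:0→1
  (3Δ to stable)
t=15 Δ0: w6=0 w4=1 w8=1 w2=1 w5=0 w0=0 w3=1 w1=0 w7=1 w9=1 clk=1
  Δ1: clk:1→0
  (1Δ to stable)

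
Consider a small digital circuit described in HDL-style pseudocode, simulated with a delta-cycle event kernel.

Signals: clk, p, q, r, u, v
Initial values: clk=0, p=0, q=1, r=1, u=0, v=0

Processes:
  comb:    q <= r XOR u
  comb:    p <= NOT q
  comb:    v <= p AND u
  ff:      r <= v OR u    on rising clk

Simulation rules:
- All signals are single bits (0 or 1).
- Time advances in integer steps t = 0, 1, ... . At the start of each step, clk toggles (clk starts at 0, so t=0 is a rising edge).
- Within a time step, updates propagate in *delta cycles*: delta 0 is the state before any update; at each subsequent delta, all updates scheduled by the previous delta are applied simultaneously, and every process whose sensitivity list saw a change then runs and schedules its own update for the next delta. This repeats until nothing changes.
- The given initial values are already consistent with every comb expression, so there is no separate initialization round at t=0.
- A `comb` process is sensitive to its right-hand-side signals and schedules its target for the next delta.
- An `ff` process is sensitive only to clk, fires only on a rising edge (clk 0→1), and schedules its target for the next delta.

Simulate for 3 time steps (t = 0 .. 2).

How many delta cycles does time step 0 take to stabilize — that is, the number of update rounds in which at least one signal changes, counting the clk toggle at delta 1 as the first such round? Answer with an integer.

t0.Δ0 q=1 v=0 r=1 u=0 clk=0 p=0
t0.Δ1 q=1 v=0 r=1 u=0 clk=1 p=0
t0.Δ2 q=1 v=0 r=0 u=0 clk=1 p=0
t0.Δ3 q=0 v=0 r=0 u=0 clk=1 p=0
t0.Δ4 q=0 v=0 r=0 u=0 clk=1 p=1
t1.Δ0 q=0 v=0 r=0 u=0 clk=1 p=1
t1.Δ1 q=0 v=0 r=0 u=0 clk=0 p=1
t2.Δ0 q=0 v=0 r=0 u=0 clk=0 p=1
t2.Δ1 q=0 v=0 r=0 u=0 clk=1 p=1

4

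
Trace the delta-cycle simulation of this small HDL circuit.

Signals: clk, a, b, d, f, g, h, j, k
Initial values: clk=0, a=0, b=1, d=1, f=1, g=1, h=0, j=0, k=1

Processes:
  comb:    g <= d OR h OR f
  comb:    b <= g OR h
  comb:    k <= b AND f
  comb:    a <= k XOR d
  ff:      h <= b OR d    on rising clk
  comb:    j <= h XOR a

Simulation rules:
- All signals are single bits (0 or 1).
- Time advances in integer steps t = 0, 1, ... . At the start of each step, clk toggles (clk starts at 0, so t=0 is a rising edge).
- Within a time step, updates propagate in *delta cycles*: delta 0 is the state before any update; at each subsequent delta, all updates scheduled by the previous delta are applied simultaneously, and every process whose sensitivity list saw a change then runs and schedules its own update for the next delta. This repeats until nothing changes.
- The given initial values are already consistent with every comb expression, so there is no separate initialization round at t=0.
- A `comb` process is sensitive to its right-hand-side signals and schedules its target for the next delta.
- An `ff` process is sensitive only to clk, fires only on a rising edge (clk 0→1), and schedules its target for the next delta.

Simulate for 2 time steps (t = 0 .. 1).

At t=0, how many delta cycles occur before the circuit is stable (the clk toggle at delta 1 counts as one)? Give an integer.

3

t=0 Δ0: d=1 h=0 b=1 k=1 clk=0 j=0 f=1 a=0 g=1
  Δ1: clk:0→1
  Δ2: h:0→1
  Δ3: j:0→1
  (3Δ to stable)
t=1 Δ0: d=1 h=1 b=1 k=1 clk=1 j=1 f=1 a=0 g=1
  Δ1: clk:1→0
  (1Δ to stable)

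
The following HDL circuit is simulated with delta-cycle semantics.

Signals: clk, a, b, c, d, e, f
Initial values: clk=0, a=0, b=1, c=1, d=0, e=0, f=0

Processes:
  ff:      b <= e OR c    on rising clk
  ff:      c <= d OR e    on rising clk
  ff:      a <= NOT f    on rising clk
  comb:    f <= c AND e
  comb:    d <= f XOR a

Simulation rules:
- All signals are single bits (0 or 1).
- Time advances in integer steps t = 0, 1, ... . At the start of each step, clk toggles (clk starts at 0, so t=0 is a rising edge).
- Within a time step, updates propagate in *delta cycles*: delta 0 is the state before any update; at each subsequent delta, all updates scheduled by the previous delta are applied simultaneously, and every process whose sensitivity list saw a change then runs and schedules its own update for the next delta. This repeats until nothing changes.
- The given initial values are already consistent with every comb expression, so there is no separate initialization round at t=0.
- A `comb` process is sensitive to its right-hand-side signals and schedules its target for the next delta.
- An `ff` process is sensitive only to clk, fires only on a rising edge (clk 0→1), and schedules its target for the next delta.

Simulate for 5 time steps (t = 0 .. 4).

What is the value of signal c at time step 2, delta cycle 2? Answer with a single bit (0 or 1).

1

t0.Δ0 f=0 e=0 d=0 c=1 b=1 clk=0 a=0
t0.Δ1 f=0 e=0 d=0 c=1 b=1 clk=1 a=0
t0.Δ2 f=0 e=0 d=0 c=0 b=1 clk=1 a=1
t0.Δ3 f=0 e=0 d=1 c=0 b=1 clk=1 a=1
t1.Δ0 f=0 e=0 d=1 c=0 b=1 clk=1 a=1
t1.Δ1 f=0 e=0 d=1 c=0 b=1 clk=0 a=1
t2.Δ0 f=0 e=0 d=1 c=0 b=1 clk=0 a=1
t2.Δ1 f=0 e=0 d=1 c=0 b=1 clk=1 a=1
t2.Δ2 f=0 e=0 d=1 c=1 b=0 clk=1 a=1
t3.Δ0 f=0 e=0 d=1 c=1 b=0 clk=1 a=1
t3.Δ1 f=0 e=0 d=1 c=1 b=0 clk=0 a=1
t4.Δ0 f=0 e=0 d=1 c=1 b=0 clk=0 a=1
t4.Δ1 f=0 e=0 d=1 c=1 b=0 clk=1 a=1
t4.Δ2 f=0 e=0 d=1 c=1 b=1 clk=1 a=1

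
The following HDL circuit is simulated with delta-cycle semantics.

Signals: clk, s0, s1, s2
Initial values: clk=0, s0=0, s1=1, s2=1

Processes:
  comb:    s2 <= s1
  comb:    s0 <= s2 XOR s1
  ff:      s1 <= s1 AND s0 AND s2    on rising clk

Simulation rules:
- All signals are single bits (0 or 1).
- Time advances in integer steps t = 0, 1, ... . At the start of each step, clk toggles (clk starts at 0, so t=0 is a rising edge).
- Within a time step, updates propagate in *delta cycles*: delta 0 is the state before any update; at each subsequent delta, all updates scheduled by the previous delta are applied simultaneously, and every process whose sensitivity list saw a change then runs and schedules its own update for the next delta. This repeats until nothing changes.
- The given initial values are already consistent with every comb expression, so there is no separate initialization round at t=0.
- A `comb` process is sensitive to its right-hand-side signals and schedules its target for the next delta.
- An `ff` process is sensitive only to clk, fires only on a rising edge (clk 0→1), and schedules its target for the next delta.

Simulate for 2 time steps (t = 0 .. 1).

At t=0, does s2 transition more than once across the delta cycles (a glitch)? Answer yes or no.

t0.Δ0 s0=0 clk=0 s2=1 s1=1
t0.Δ1 s0=0 clk=1 s2=1 s1=1
t0.Δ2 s0=0 clk=1 s2=1 s1=0
t0.Δ3 s0=1 clk=1 s2=0 s1=0
t0.Δ4 s0=0 clk=1 s2=0 s1=0
t1.Δ0 s0=0 clk=1 s2=0 s1=0
t1.Δ1 s0=0 clk=0 s2=0 s1=0

no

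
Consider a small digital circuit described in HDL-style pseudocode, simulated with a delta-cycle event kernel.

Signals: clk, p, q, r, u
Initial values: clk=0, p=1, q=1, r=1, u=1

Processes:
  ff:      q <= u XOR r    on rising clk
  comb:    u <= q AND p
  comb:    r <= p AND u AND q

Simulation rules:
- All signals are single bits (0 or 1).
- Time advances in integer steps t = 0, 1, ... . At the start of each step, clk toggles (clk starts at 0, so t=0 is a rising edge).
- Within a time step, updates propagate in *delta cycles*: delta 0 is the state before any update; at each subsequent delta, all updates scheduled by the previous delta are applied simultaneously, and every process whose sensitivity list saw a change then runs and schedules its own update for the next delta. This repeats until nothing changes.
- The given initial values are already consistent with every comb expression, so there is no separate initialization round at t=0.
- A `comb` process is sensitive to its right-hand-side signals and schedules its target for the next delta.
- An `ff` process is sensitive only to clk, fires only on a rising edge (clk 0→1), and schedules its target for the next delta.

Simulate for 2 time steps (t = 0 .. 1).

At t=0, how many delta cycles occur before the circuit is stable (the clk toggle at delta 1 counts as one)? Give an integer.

3

[bits: clk,q,r,u,p]
t=0: Δ0=01111 Δ1=11111 Δ2=10111 Δ3=10001 | 3Δ
t=1: Δ0=10001 Δ1=00001 | 1Δ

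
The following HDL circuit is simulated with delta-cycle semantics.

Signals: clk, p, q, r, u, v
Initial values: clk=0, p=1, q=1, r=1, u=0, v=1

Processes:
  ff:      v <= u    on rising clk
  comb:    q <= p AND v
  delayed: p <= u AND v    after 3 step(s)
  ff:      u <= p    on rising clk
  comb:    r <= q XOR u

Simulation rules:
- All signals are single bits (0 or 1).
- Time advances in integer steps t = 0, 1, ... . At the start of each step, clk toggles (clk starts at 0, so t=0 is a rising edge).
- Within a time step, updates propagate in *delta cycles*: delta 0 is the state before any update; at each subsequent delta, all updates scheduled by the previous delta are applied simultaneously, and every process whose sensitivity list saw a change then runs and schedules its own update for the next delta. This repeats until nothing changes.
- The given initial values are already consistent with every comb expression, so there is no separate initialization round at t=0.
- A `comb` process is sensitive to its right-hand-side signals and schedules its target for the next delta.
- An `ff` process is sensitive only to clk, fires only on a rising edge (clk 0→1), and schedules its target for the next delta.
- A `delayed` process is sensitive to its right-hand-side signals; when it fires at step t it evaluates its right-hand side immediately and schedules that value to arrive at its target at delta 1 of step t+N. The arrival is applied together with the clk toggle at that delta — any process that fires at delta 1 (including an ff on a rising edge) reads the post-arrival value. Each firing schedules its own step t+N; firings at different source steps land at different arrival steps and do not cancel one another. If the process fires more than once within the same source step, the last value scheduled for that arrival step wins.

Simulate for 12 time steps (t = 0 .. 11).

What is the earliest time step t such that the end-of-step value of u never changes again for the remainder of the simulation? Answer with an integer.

t=0 Δ0: u=0 v=1 p=1 r=1 clk=0 q=1
  Δ1: clk:0→1
  Δ2: u:0→1, v:1→0
  Δ3: r:1→0, q:1→0
  Δ4: r:0→1
  (4Δ to stable)
t=1 Δ0: u=1 v=0 p=1 r=1 clk=1 q=0
  Δ1: clk:1→0
  (1Δ to stable)
t=2 Δ0: u=1 v=0 p=1 r=1 clk=0 q=0
  Δ1: clk:0→1
  Δ2: v:0→1
  Δ3: q:0→1
  Δ4: r:1→0
  (4Δ to stable)
t=3 Δ0: u=1 v=1 p=1 r=0 clk=1 q=1
  Δ1: p:1→0, clk:1→0
  Δ2: q:1→0
  Δ3: r:0→1
  (3Δ to stable)
t=4 Δ0: u=1 v=1 p=0 r=1 clk=0 q=0
  Δ1: clk:0→1
  Δ2: u:1→0
  Δ3: r:1→0
  (3Δ to stable)
t=5 Δ0: u=0 v=1 p=0 r=0 clk=1 q=0
  Δ1: p:0→1, clk:1→0
  Δ2: q:0→1
  Δ3: r:0→1
  (3Δ to stable)
t=6 Δ0: u=0 v=1 p=1 r=1 clk=0 q=1
  Δ1: clk:0→1
  Δ2: u:0→1, v:1→0
  Δ3: r:1→0, q:1→0
  Δ4: r:0→1
  (4Δ to stable)
t=7 Δ0: u=1 v=0 p=1 r=1 clk=1 q=0
  Δ1: p:1→0, clk:1→0
  (1Δ to stable)
t=8 Δ0: u=1 v=0 p=0 r=1 clk=0 q=0
  Δ1: clk:0→1
  Δ2: u:1→0, v:0→1
  Δ3: r:1→0
  (3Δ to stable)
t=9 Δ0: u=0 v=1 p=0 r=0 clk=1 q=0
  Δ1: clk:1→0
  (1Δ to stable)
t=10 Δ0: u=0 v=1 p=0 r=0 clk=0 q=0
  Δ1: clk:0→1
  Δ2: v:1→0
  (2Δ to stable)
t=11 Δ0: u=0 v=0 p=0 r=0 clk=1 q=0
  Δ1: clk:1→0
  (1Δ to stable)

8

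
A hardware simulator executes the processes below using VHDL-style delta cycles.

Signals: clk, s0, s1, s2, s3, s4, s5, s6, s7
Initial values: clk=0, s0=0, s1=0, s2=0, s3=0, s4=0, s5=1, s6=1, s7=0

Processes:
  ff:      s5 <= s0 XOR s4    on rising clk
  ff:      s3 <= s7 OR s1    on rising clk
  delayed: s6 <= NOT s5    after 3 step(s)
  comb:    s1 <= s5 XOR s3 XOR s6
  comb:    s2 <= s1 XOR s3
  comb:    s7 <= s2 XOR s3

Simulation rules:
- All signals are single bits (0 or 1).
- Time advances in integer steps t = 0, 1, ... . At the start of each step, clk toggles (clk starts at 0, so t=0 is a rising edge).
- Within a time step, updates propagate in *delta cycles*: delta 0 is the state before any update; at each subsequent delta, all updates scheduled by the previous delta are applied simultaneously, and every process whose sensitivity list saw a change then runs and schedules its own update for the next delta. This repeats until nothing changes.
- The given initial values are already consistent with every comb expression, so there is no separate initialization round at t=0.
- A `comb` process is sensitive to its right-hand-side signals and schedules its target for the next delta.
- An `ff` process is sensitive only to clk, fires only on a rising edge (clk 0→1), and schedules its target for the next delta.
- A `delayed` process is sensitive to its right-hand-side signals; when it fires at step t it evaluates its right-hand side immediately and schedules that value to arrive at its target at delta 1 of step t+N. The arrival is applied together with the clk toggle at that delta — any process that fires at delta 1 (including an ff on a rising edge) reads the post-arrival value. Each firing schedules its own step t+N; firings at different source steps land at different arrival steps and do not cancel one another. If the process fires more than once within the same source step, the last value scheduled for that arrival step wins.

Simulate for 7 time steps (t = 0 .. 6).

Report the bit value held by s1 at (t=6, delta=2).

1

t=0 Δ0: s1=0 s7=0 s4=0 s5=1 s2=0 clk=0 s6=1 s0=0 s3=0
  Δ1: clk:0→1
  Δ2: s5:1→0
  Δ3: s1:0→1
  Δ4: s2:0→1
  Δ5: s7:0→1
  (5Δ to stable)
t=1 Δ0: s1=1 s7=1 s4=0 s5=0 s2=1 clk=1 s6=1 s0=0 s3=0
  Δ1: clk:1→0
  (1Δ to stable)
t=2 Δ0: s1=1 s7=1 s4=0 s5=0 s2=1 clk=0 s6=1 s0=0 s3=0
  Δ1: clk:0→1
  Δ2: s3:0→1
  Δ3: s1:1→0, s7:1→0, s2:1→0
  Δ4: s7:0→1, s2:0→1
  Δ5: s7:1→0
  (5Δ to stable)
t=3 Δ0: s1=0 s7=0 s4=0 s5=0 s2=1 clk=1 s6=1 s0=0 s3=1
  Δ1: clk:1→0
  (1Δ to stable)
t=4 Δ0: s1=0 s7=0 s4=0 s5=0 s2=1 clk=0 s6=1 s0=0 s3=1
  Δ1: clk:0→1
  Δ2: s3:1→0
  Δ3: s1:0→1, s7:0→1, s2:1→0
  Δ4: s7:1→0, s2:0→1
  Δ5: s7:0→1
  (5Δ to stable)
t=5 Δ0: s1=1 s7=1 s4=0 s5=0 s2=1 clk=1 s6=1 s0=0 s3=0
  Δ1: clk:1→0
  (1Δ to stable)
t=6 Δ0: s1=1 s7=1 s4=0 s5=0 s2=1 clk=0 s6=1 s0=0 s3=0
  Δ1: clk:0→1
  Δ2: s3:0→1
  Δ3: s1:1→0, s7:1→0, s2:1→0
  Δ4: s7:0→1, s2:0→1
  Δ5: s7:1→0
  (5Δ to stable)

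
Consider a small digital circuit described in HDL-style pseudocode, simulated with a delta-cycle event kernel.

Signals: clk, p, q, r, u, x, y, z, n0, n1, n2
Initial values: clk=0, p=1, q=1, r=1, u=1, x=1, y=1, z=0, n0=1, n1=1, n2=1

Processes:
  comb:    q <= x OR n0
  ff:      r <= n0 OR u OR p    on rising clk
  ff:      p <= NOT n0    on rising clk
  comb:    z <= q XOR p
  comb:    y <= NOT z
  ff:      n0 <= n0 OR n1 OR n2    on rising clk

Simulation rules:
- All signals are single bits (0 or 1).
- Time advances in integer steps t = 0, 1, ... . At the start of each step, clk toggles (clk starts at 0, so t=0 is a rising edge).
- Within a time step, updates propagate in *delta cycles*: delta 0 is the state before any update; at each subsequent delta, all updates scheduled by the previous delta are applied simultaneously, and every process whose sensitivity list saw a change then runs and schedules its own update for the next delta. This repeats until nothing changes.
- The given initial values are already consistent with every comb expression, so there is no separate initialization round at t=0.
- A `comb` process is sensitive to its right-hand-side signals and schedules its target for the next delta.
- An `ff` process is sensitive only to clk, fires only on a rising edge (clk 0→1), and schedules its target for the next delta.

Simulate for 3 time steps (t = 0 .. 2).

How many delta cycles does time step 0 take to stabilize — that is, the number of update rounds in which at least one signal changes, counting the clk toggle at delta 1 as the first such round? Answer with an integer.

4

[bits: p,n1,clk,x,q,r,u,y,z,n0,n2]
t=0: Δ0=11011111011 Δ1=11111111011 Δ2=01111111011 Δ3=01111111111 Δ4=01111110111 | 4Δ
t=1: Δ0=01111110111 Δ1=01011110111 | 1Δ
t=2: Δ0=01011110111 Δ1=01111110111 | 1Δ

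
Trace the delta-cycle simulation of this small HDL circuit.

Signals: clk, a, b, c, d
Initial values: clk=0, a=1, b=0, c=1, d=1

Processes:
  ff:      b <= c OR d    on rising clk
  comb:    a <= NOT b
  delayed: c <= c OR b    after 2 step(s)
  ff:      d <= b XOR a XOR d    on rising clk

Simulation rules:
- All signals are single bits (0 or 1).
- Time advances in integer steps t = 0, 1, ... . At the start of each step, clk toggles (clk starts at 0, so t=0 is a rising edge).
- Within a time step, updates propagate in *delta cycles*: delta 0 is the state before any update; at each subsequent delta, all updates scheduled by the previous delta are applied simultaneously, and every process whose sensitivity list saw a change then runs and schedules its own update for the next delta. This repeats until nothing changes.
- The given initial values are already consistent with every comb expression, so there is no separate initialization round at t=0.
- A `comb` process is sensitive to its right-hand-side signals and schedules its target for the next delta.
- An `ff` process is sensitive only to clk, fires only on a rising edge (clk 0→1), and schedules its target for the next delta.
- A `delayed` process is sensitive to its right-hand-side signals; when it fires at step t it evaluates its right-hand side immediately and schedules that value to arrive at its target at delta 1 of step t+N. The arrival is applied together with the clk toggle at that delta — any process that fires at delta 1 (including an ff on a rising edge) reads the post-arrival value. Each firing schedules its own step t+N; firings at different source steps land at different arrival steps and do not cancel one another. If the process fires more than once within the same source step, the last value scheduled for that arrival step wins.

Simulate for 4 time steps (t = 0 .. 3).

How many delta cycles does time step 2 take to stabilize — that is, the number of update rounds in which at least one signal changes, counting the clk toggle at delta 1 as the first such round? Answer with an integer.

[bits: d,c,a,b,clk]
t=0: Δ0=11100 Δ1=11101 Δ2=01111 Δ3=01011 | 3Δ
t=1: Δ0=01011 Δ1=01010 | 1Δ
t=2: Δ0=01010 Δ1=01011 Δ2=11011 | 2Δ
t=3: Δ0=11011 Δ1=11010 | 1Δ

2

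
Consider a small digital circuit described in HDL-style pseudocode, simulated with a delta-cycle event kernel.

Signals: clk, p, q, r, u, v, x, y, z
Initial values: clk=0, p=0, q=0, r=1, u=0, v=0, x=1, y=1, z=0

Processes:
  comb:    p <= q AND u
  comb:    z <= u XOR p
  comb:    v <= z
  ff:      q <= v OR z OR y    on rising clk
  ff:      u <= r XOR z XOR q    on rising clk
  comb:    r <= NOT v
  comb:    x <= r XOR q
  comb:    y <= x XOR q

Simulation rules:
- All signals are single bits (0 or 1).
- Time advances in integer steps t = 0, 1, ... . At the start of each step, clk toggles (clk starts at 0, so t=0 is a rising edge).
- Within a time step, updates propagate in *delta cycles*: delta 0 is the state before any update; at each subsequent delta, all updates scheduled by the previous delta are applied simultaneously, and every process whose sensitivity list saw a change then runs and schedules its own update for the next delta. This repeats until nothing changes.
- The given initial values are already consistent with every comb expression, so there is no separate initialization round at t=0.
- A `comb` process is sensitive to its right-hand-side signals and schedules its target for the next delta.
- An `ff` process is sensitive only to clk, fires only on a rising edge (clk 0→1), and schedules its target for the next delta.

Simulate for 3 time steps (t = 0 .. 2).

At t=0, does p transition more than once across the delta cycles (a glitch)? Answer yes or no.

no

t=0 Δ0: u=0 q=0 y=1 p=0 clk=0 z=0 x=1 v=0 r=1
  Δ1: clk:0→1
  Δ2: u:0→1, q:0→1
  Δ3: y:1→0, p:0→1, z:0→1, x:1→0
  Δ4: y:0→1, z:1→0, v:0→1
  Δ5: v:1→0, r:1→0
  Δ6: x:0→1, r:0→1
  Δ7: y:1→0, x:1→0
  Δ8: y:0→1
  (8Δ to stable)
t=1 Δ0: u=1 q=1 y=1 p=1 clk=1 z=0 x=0 v=0 r=1
  Δ1: clk:1→0
  (1Δ to stable)
t=2 Δ0: u=1 q=1 y=1 p=1 clk=0 z=0 x=0 v=0 r=1
  Δ1: clk:0→1
  Δ2: u:1→0
  Δ3: p:1→0, z:0→1
  Δ4: z:1→0, v:0→1
  Δ5: v:1→0, r:1→0
  Δ6: x:0→1, r:0→1
  Δ7: y:1→0, x:1→0
  Δ8: y:0→1
  (8Δ to stable)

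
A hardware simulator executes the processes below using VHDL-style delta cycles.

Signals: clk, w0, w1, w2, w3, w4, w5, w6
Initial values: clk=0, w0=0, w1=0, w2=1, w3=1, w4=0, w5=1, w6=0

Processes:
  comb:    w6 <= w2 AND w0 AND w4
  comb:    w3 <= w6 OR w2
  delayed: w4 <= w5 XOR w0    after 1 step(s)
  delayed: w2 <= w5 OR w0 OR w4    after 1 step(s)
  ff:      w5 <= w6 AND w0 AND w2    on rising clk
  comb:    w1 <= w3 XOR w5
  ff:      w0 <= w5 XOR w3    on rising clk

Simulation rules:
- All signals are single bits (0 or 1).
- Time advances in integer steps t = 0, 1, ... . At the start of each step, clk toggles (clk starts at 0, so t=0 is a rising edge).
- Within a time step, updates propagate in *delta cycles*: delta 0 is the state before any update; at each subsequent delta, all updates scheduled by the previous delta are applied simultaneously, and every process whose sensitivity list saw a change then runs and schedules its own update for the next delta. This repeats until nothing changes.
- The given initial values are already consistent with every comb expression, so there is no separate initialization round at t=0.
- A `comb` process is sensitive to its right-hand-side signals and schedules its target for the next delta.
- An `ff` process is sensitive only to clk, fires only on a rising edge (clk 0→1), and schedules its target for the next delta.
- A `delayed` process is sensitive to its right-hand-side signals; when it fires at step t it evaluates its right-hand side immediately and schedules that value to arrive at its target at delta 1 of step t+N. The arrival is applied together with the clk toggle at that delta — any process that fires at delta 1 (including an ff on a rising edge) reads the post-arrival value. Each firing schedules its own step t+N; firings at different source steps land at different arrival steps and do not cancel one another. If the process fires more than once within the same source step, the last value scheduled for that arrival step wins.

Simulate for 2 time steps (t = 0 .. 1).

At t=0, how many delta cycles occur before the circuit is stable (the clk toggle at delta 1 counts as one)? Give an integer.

t0.Δ0 clk=0 w4=0 w2=1 w5=1 w1=0 w3=1 w6=0 w0=0
t0.Δ1 clk=1 w4=0 w2=1 w5=1 w1=0 w3=1 w6=0 w0=0
t0.Δ2 clk=1 w4=0 w2=1 w5=0 w1=0 w3=1 w6=0 w0=0
t0.Δ3 clk=1 w4=0 w2=1 w5=0 w1=1 w3=1 w6=0 w0=0
t1.Δ0 clk=1 w4=0 w2=1 w5=0 w1=1 w3=1 w6=0 w0=0
t1.Δ1 clk=0 w4=0 w2=0 w5=0 w1=1 w3=1 w6=0 w0=0
t1.Δ2 clk=0 w4=0 w2=0 w5=0 w1=1 w3=0 w6=0 w0=0
t1.Δ3 clk=0 w4=0 w2=0 w5=0 w1=0 w3=0 w6=0 w0=0

3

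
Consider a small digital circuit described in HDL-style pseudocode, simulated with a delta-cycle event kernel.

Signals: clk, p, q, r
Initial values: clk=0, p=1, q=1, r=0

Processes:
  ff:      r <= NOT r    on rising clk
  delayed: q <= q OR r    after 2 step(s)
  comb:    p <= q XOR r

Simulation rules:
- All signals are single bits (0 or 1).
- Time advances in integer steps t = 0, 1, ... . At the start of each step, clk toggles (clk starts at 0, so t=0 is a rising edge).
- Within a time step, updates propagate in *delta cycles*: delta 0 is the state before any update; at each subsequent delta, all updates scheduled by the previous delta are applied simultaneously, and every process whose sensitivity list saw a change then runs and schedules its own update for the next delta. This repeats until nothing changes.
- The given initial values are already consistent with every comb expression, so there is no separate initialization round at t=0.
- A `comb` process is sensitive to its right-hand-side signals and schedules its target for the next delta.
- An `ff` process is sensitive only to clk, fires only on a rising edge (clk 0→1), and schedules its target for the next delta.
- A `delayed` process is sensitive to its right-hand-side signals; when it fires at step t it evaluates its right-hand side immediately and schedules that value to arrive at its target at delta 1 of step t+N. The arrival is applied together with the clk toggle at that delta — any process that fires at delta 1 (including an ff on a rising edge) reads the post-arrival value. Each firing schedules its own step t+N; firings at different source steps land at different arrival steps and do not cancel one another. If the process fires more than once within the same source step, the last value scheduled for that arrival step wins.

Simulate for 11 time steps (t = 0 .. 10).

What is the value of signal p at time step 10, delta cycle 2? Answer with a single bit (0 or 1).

0

t=0 Δ0: r=0 p=1 q=1 clk=0
  Δ1: clk:0→1
  Δ2: r:0→1
  Δ3: p:1→0
  (3Δ to stable)
t=1 Δ0: r=1 p=0 q=1 clk=1
  Δ1: clk:1→0
  (1Δ to stable)
t=2 Δ0: r=1 p=0 q=1 clk=0
  Δ1: clk:0→1
  Δ2: r:1→0
  Δ3: p:0→1
  (3Δ to stable)
t=3 Δ0: r=0 p=1 q=1 clk=1
  Δ1: clk:1→0
  (1Δ to stable)
t=4 Δ0: r=0 p=1 q=1 clk=0
  Δ1: clk:0→1
  Δ2: r:0→1
  Δ3: p:1→0
  (3Δ to stable)
t=5 Δ0: r=1 p=0 q=1 clk=1
  Δ1: clk:1→0
  (1Δ to stable)
t=6 Δ0: r=1 p=0 q=1 clk=0
  Δ1: clk:0→1
  Δ2: r:1→0
  Δ3: p:0→1
  (3Δ to stable)
t=7 Δ0: r=0 p=1 q=1 clk=1
  Δ1: clk:1→0
  (1Δ to stable)
t=8 Δ0: r=0 p=1 q=1 clk=0
  Δ1: clk:0→1
  Δ2: r:0→1
  Δ3: p:1→0
  (3Δ to stable)
t=9 Δ0: r=1 p=0 q=1 clk=1
  Δ1: clk:1→0
  (1Δ to stable)
t=10 Δ0: r=1 p=0 q=1 clk=0
  Δ1: clk:0→1
  Δ2: r:1→0
  Δ3: p:0→1
  (3Δ to stable)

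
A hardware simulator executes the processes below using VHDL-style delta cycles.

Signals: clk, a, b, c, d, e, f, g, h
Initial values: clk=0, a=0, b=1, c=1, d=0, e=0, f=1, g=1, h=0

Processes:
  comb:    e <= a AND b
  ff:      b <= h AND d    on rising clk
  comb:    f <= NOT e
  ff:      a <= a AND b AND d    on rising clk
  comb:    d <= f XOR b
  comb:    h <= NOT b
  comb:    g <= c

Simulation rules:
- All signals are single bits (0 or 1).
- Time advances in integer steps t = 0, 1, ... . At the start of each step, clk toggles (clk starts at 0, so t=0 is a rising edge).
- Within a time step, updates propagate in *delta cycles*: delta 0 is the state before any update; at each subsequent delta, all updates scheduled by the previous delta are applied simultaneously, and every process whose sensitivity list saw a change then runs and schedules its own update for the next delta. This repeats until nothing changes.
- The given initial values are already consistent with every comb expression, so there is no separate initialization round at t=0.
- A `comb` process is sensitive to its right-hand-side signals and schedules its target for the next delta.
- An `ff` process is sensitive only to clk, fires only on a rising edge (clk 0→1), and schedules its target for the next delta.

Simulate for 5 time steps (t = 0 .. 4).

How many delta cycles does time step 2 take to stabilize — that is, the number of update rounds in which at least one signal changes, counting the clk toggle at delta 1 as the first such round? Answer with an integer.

3

[bits: c,b,clk,f,g,h,a,e,d]
t=0: Δ0=110110000 Δ1=111110000 Δ2=101110000 Δ3=101111001 | 3Δ
t=1: Δ0=101111001 Δ1=100111001 | 1Δ
t=2: Δ0=100111001 Δ1=101111001 Δ2=111111001 Δ3=111110000 | 3Δ
t=3: Δ0=111110000 Δ1=110110000 | 1Δ
t=4: Δ0=110110000 Δ1=111110000 Δ2=101110000 Δ3=101111001 | 3Δ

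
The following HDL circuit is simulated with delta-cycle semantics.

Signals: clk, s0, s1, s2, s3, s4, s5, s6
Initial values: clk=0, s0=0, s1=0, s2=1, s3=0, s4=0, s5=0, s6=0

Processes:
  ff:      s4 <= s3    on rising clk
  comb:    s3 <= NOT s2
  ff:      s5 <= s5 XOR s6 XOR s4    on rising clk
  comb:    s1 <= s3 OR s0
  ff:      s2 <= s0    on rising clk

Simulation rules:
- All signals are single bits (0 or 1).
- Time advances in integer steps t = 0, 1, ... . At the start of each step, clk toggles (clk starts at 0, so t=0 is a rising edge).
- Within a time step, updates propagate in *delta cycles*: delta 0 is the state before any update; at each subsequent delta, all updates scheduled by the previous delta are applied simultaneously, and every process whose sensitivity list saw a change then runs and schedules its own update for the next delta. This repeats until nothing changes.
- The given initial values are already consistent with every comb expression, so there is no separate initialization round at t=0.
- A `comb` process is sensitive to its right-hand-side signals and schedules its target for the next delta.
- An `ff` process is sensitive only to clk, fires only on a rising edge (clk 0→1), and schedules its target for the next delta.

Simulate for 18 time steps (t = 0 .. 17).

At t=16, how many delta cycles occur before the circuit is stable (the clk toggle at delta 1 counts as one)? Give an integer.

[bits: s5,s6,s3,s2,s1,s4,s0,clk]
t=0: Δ0=00010000 Δ1=00010001 Δ2=00000001 Δ3=00100001 Δ4=00101001 | 4Δ
t=1: Δ0=00101001 Δ1=00101000 | 1Δ
t=2: Δ0=00101000 Δ1=00101001 Δ2=00101101 | 2Δ
t=3: Δ0=00101101 Δ1=00101100 | 1Δ
t=4: Δ0=00101100 Δ1=00101101 Δ2=10101101 | 2Δ
t=5: Δ0=10101101 Δ1=10101100 | 1Δ
t=6: Δ0=10101100 Δ1=10101101 Δ2=00101101 | 2Δ
t=7: Δ0=00101101 Δ1=00101100 | 1Δ
t=8: Δ0=00101100 Δ1=00101101 Δ2=10101101 | 2Δ
t=9: Δ0=10101101 Δ1=10101100 | 1Δ
t=10: Δ0=10101100 Δ1=10101101 Δ2=00101101 | 2Δ
t=11: Δ0=00101101 Δ1=00101100 | 1Δ
t=12: Δ0=00101100 Δ1=00101101 Δ2=10101101 | 2Δ
t=13: Δ0=10101101 Δ1=10101100 | 1Δ
t=14: Δ0=10101100 Δ1=10101101 Δ2=00101101 | 2Δ
t=15: Δ0=00101101 Δ1=00101100 | 1Δ
t=16: Δ0=00101100 Δ1=00101101 Δ2=10101101 | 2Δ
t=17: Δ0=10101101 Δ1=10101100 | 1Δ

2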